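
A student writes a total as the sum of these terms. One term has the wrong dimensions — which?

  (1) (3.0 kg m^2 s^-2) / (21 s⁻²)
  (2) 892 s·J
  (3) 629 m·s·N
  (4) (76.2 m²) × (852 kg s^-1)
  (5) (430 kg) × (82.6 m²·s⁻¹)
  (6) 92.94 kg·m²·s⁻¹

(1)

Dimensions:
  (1) [kg·m²·s⁻²] / [s⁻²] = kg·m²
  (2) J·s = N·m·s = kg·m²·s⁻¹
  (3) N·m·s = kg·m·s⁻²·m·s = kg·m²·s⁻¹
  (4) [m²] · [kg·s⁻¹] = kg·m²·s⁻¹
  (5) [kg] · [m²·s⁻¹] = kg·m²·s⁻¹
  (6) kg·m²·s⁻¹
All reduce to kg·m²·s⁻¹ except (1), which is kg·m².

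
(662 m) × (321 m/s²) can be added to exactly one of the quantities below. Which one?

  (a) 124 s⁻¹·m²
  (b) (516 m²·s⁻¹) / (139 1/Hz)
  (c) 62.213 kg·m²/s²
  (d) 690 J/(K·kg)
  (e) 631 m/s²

(b)

Reference: [m] · [m·s⁻²] = m²·s⁻².
Each option:
  (a) m²·s⁻¹
  (b) [m²·s⁻¹] / [s] = m²·s⁻²  ← same
  (c) kg·m²·s⁻²
  (d) J·kg⁻¹·K⁻¹ = N·m·kg⁻¹·K⁻¹ = m²·s⁻²·K⁻¹
  (e) m·s⁻²
Only (b) matches m²·s⁻².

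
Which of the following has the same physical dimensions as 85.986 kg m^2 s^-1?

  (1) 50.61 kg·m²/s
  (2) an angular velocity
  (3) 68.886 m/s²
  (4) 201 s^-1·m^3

(1)

Reference: kg·m²·s⁻¹.
Each option:
  (1) kg·m²·s⁻¹  ← same
  (2) [angular velocity] = s⁻¹
  (3) m·s⁻²
  (4) m³·s⁻¹
Only (1) matches kg·m²·s⁻¹.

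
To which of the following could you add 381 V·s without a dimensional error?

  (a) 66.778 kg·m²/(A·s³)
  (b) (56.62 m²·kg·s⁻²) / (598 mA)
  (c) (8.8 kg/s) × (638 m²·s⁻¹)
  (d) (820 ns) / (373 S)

Reference: V·s = J·C⁻¹·s = kg·m²·s⁻²·A⁻¹.
Each option:
  (a) kg·m²·s⁻³·A⁻¹
  (b) [kg·m²·s⁻²] / [A] = kg·m²·s⁻²·A⁻¹  ← same
  (c) [kg·s⁻¹] · [m²·s⁻¹] = kg·m²·s⁻²
  (d) [s] / [kg⁻¹·m⁻²·s³·A²] = kg·m²·s⁻²·A⁻²
Only (b) matches kg·m²·s⁻²·A⁻¹.

(b)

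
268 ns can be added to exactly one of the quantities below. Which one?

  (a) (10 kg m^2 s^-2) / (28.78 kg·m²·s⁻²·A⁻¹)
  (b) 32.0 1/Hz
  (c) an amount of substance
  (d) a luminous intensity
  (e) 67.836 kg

Reference: s.
Each option:
  (a) [kg·m²·s⁻²] / [kg·m²·s⁻²·A⁻¹] = A
  (b) Hz⁻¹ = (s⁻¹)⁻¹ = s  ← same
  (c) [amount of substance] = mol
  (d) [luminous intensity] = cd
  (e) kg
Only (b) matches s.

(b)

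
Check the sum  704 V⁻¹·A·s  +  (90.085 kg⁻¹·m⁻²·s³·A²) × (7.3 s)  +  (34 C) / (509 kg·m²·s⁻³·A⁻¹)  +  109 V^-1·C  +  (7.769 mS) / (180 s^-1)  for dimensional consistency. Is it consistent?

Work out the base dimensions of each:
  704 V⁻¹·A·s:  A·s·V⁻¹ = A·s·(J·C⁻¹)⁻¹ = kg⁻¹·m⁻²·s⁴·A²
  (90.085 kg⁻¹·m⁻²·s³·A²) × (7.3 s):  [kg⁻¹·m⁻²·s³·A²] · [s] = kg⁻¹·m⁻²·s⁴·A²
  (34 C) / (509 kg·m²·s⁻³·A⁻¹):  [s·A] / [kg·m²·s⁻³·A⁻¹] = kg⁻¹·m⁻²·s⁴·A²
  109 V^-1·C:  C·V⁻¹ = s·A·(J·C⁻¹)⁻¹ = kg⁻¹·m⁻²·s⁴·A²
  (7.769 mS) / (180 s^-1):  [kg⁻¹·m⁻²·s³·A²] / [s⁻¹] = kg⁻¹·m⁻²·s⁴·A²
Every term reduces to kg⁻¹·m⁻²·s⁴·A².

Yes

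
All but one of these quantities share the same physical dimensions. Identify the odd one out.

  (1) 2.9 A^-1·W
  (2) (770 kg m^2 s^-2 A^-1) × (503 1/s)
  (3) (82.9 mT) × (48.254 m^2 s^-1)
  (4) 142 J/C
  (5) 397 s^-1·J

(5)

Expand each in SI base units:
  (1) W·A⁻¹ = J·s⁻¹·A⁻¹ = kg·m²·s⁻³·A⁻¹
  (2) [kg·m²·s⁻²·A⁻¹] · [s⁻¹] = kg·m²·s⁻³·A⁻¹
  (3) [kg·s⁻²·A⁻¹] · [m²·s⁻¹] = kg·m²·s⁻³·A⁻¹
  (4) J·C⁻¹ = N·m·(s·A)⁻¹ = kg·m²·s⁻³·A⁻¹
  (5) J·s⁻¹ = N·m·s⁻¹ = kg·m²·s⁻³
All reduce to kg·m²·s⁻³·A⁻¹ except (5), which is kg·m²·s⁻³.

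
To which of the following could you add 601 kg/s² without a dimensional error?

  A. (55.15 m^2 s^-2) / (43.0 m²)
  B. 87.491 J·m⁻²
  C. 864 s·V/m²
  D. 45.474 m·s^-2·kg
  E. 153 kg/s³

B.

Reference: kg·s⁻².
Each option:
  A. [m²·s⁻²] / [m²] = s⁻²
  B. J·m⁻² = N·m·m⁻² = kg·s⁻²  ← same
  C. V·s·m⁻² = J·C⁻¹·s·m⁻² = kg·s⁻²·A⁻¹
  D. kg·m·s⁻²
  E. kg·s⁻³
Only B. matches kg·s⁻².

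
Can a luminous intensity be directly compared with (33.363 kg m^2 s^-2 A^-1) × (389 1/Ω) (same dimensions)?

Reduce each to base SI dimensions:
  a luminous intensity:  [luminous intensity] = cd
  (33.363 kg m^2 s^-2 A^-1) × (389 1/Ω):  [kg·m²·s⁻²·A⁻¹] · [kg⁻¹·m⁻²·s³·A²] = s·A
cd ≠ s·A, so they cannot be added.

No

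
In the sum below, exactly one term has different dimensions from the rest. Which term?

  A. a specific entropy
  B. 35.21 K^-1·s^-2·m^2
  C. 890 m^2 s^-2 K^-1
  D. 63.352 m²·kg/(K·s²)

D.

Expand each in SI base units:
  A. [specific entropy] = m²·s⁻²·K⁻¹
  B. m²·s⁻²·K⁻¹
  C. m²·s⁻²·K⁻¹
  D. kg·m²·s⁻²·K⁻¹
All reduce to m²·s⁻²·K⁻¹ except D., which is kg·m²·s⁻²·K⁻¹.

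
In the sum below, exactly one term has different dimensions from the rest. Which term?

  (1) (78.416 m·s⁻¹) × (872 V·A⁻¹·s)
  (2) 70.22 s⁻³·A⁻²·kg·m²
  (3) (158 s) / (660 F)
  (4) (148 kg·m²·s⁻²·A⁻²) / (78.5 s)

In SI base units:
  (1) [m·s⁻¹] · [kg·m²·s⁻²·A⁻²] = kg·m³·s⁻³·A⁻²
  (2) kg·m²·s⁻³·A⁻²
  (3) [s] / [kg⁻¹·m⁻²·s⁴·A²] = kg·m²·s⁻³·A⁻²
  (4) [kg·m²·s⁻²·A⁻²] / [s] = kg·m²·s⁻³·A⁻²
All reduce to kg·m²·s⁻³·A⁻² except (1), which is kg·m³·s⁻³·A⁻².

(1)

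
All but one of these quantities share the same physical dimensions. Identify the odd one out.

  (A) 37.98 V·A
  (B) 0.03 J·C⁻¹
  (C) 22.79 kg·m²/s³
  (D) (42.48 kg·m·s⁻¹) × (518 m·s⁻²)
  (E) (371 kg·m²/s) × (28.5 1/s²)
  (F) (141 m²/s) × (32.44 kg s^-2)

(B)

In SI base units:
  (A) V·A = J·C⁻¹·A = kg·m²·s⁻³
  (B) J·C⁻¹ = N·m·(s·A)⁻¹ = kg·m²·s⁻³·A⁻¹
  (C) kg·m²·s⁻³
  (D) [kg·m·s⁻¹] · [m·s⁻²] = kg·m²·s⁻³
  (E) [kg·m²·s⁻¹] · [s⁻²] = kg·m²·s⁻³
  (F) [m²·s⁻¹] · [kg·s⁻²] = kg·m²·s⁻³
All reduce to kg·m²·s⁻³ except (B), which is kg·m²·s⁻³·A⁻¹.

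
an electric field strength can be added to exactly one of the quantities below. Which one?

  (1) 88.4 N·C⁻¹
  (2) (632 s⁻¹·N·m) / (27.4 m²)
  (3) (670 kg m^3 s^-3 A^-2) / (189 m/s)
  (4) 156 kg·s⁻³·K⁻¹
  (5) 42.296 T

Reference: [electric field strength] = kg·m·s⁻³·A⁻¹.
Each option:
  (1) N·C⁻¹ = kg·m·s⁻²·(s·A)⁻¹ = kg·m·s⁻³·A⁻¹  ← same
  (2) [kg·m²·s⁻³] / [m²] = kg·s⁻³
  (3) [kg·m³·s⁻³·A⁻²] / [m·s⁻¹] = kg·m²·s⁻²·A⁻²
  (4) kg·s⁻³·K⁻¹
  (5) T = Wb·m⁻² = kg·s⁻²·A⁻¹
Only (1) matches kg·m·s⁻³·A⁻¹.

(1)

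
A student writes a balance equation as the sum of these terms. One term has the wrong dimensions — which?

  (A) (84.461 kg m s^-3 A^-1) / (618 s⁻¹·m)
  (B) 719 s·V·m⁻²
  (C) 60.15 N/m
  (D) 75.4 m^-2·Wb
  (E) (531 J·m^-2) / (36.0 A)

(C)

In SI base units:
  (A) [kg·m·s⁻³·A⁻¹] / [m·s⁻¹] = kg·s⁻²·A⁻¹
  (B) V·s·m⁻² = J·C⁻¹·s·m⁻² = kg·s⁻²·A⁻¹
  (C) N·m⁻¹ = kg·m·s⁻²·m⁻¹ = kg·s⁻²
  (D) Wb·m⁻² = V·s·m⁻² = kg·s⁻²·A⁻¹
  (E) [kg·s⁻²] / [A] = kg·s⁻²·A⁻¹
All reduce to kg·s⁻²·A⁻¹ except (C), which is kg·s⁻².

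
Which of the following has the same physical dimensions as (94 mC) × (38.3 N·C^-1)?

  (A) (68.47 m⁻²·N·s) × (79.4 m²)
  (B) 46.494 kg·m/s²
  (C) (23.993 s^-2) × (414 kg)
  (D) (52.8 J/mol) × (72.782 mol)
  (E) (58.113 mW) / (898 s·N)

Reference: [s·A] · [kg·m·s⁻³·A⁻¹] = kg·m·s⁻².
Each option:
  (A) [kg·m⁻¹·s⁻¹] · [m²] = kg·m·s⁻¹
  (B) kg·m·s⁻²  ← same
  (C) [s⁻²] · [kg] = kg·s⁻²
  (D) [kg·m²·s⁻²·mol⁻¹] · [mol] = kg·m²·s⁻²
  (E) [kg·m²·s⁻³] / [kg·m·s⁻¹] = m·s⁻²
Only (B) matches kg·m·s⁻².

(B)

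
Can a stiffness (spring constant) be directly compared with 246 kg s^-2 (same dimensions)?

Work out the base dimensions of each:
  a stiffness (spring constant):  [stiffness (spring constant)] = kg·s⁻²
  246 kg s^-2:  kg·s⁻²
Both are kg·s⁻², so they have the same dimensions and can be added.

Yes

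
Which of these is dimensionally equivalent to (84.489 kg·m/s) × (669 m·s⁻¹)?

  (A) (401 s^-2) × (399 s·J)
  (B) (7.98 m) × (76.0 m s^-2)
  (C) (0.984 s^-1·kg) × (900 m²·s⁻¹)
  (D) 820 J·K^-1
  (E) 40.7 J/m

Reference: [kg·m·s⁻¹] · [m·s⁻¹] = kg·m²·s⁻².
Each option:
  (A) [s⁻²] · [kg·m²·s⁻¹] = kg·m²·s⁻³
  (B) [m] · [m·s⁻²] = m²·s⁻²
  (C) [kg·s⁻¹] · [m²·s⁻¹] = kg·m²·s⁻²  ← same
  (D) J·K⁻¹ = N·m·K⁻¹ = kg·m²·s⁻²·K⁻¹
  (E) J·m⁻¹ = N·m·m⁻¹ = kg·m·s⁻²
Only (C) matches kg·m²·s⁻².

(C)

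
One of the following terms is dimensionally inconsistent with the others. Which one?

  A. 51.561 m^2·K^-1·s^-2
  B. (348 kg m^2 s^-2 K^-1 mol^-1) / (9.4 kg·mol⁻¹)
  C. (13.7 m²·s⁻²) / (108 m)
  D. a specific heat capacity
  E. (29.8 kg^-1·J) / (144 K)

Reduce each to base SI dimensions:
  A. m²·s⁻²·K⁻¹
  B. [kg·m²·s⁻²·K⁻¹·mol⁻¹] / [kg·mol⁻¹] = m²·s⁻²·K⁻¹
  C. [m²·s⁻²] / [m] = m·s⁻²
  D. [specific heat capacity] = m²·s⁻²·K⁻¹
  E. [m²·s⁻²] / [K] = m²·s⁻²·K⁻¹
All reduce to m²·s⁻²·K⁻¹ except C., which is m·s⁻².

C.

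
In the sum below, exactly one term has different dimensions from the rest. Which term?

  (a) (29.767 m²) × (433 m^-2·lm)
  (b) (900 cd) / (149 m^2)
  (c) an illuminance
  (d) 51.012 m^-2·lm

(a)

In SI base units:
  (a) [m²] · [m⁻²·cd] = cd
  (b) [cd] / [m²] = m⁻²·cd
  (c) [illuminance] = m⁻²·cd
  (d) lm·m⁻² = cd·m⁻² = m⁻²·cd
All reduce to m⁻²·cd except (a), which is cd.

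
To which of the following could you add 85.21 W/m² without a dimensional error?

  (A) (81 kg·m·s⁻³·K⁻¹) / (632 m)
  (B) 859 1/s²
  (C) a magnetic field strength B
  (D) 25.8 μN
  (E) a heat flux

Reference: W·m⁻² = J·s⁻¹·m⁻² = kg·s⁻³.
Each option:
  (A) [kg·m·s⁻³·K⁻¹] / [m] = kg·s⁻³·K⁻¹
  (B) s⁻²
  (C) [magnetic field strength B] = kg·s⁻²·A⁻¹
  (D) N = kg·m·s⁻²
  (E) [heat flux] = kg·s⁻³  ← same
Only (E) matches kg·s⁻³.

(E)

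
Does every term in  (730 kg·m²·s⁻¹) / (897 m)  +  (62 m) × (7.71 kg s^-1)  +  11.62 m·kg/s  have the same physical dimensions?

Yes

In SI base units:
  (730 kg·m²·s⁻¹) / (897 m):  [kg·m²·s⁻¹] / [m] = kg·m·s⁻¹
  (62 m) × (7.71 kg s^-1):  [m] · [kg·s⁻¹] = kg·m·s⁻¹
  11.62 m·kg/s:  kg·m·s⁻¹
Every term reduces to kg·m·s⁻¹.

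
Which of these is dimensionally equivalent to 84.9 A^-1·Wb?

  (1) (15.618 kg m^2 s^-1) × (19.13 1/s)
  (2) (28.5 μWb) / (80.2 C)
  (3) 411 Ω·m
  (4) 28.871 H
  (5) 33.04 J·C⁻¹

(4)

Reference: Wb·A⁻¹ = V·s·A⁻¹ = kg·m²·s⁻²·A⁻².
Each option:
  (1) [kg·m²·s⁻¹] · [s⁻¹] = kg·m²·s⁻²
  (2) [kg·m²·s⁻²·A⁻¹] / [s·A] = kg·m²·s⁻³·A⁻²
  (3) Ω·m = V·A⁻¹·m = kg·m³·s⁻³·A⁻²
  (4) H = V·s·A⁻¹ = kg·m²·s⁻²·A⁻²  ← same
  (5) J·C⁻¹ = N·m·(s·A)⁻¹ = kg·m²·s⁻³·A⁻¹
Only (4) matches kg·m²·s⁻²·A⁻².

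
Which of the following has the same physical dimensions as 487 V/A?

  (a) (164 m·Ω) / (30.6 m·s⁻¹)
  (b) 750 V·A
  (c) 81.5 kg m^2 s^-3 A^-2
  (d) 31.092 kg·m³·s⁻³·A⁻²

(c)

Reference: V·A⁻¹ = J·C⁻¹·A⁻¹ = kg·m²·s⁻³·A⁻².
Each option:
  (a) [kg·m³·s⁻³·A⁻²] / [m·s⁻¹] = kg·m²·s⁻²·A⁻²
  (b) V·A = J·C⁻¹·A = kg·m²·s⁻³
  (c) kg·m²·s⁻³·A⁻²  ← same
  (d) kg·m³·s⁻³·A⁻²
Only (c) matches kg·m²·s⁻³·A⁻².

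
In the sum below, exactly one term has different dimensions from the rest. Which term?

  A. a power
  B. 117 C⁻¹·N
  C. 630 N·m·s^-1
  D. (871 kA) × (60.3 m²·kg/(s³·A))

B.

Dimensions:
  A. [power] = kg·m²·s⁻³
  B. N·C⁻¹ = kg·m·s⁻²·(s·A)⁻¹ = kg·m·s⁻³·A⁻¹
  C. N·m·s⁻¹ = kg·m·s⁻²·m·s⁻¹ = kg·m²·s⁻³
  D. [A] · [kg·m²·s⁻³·A⁻¹] = kg·m²·s⁻³
All reduce to kg·m²·s⁻³ except B., which is kg·m·s⁻³·A⁻¹.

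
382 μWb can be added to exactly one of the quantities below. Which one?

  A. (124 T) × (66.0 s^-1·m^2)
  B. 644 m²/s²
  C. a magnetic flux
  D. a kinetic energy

Reference: Wb = V·s = kg·m²·s⁻²·A⁻¹.
Each option:
  A. [kg·s⁻²·A⁻¹] · [m²·s⁻¹] = kg·m²·s⁻³·A⁻¹
  B. m²·s⁻²
  C. [magnetic flux] = kg·m²·s⁻²·A⁻¹  ← same
  D. [kinetic energy] = kg·m²·s⁻²
Only C. matches kg·m²·s⁻²·A⁻¹.

C.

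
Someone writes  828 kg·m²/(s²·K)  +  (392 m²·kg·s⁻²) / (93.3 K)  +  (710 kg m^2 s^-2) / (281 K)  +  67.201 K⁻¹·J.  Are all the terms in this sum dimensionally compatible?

Yes

Reduce each to base SI dimensions:
  828 kg·m²/(s²·K):  kg·m²·s⁻²·K⁻¹
  (392 m²·kg·s⁻²) / (93.3 K):  [kg·m²·s⁻²] / [K] = kg·m²·s⁻²·K⁻¹
  (710 kg m^2 s^-2) / (281 K):  [kg·m²·s⁻²] / [K] = kg·m²·s⁻²·K⁻¹
  67.201 K⁻¹·J:  J·K⁻¹ = N·m·K⁻¹ = kg·m²·s⁻²·K⁻¹
Every term reduces to kg·m²·s⁻²·K⁻¹.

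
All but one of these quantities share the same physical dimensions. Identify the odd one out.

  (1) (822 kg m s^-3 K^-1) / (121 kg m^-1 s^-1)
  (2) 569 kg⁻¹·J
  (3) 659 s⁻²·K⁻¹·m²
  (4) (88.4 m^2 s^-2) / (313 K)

Dimensions:
  (1) [kg·m·s⁻³·K⁻¹] / [kg·m⁻¹·s⁻¹] = m²·s⁻²·K⁻¹
  (2) J·kg⁻¹ = N·m·kg⁻¹ = m²·s⁻²
  (3) m²·s⁻²·K⁻¹
  (4) [m²·s⁻²] / [K] = m²·s⁻²·K⁻¹
All reduce to m²·s⁻²·K⁻¹ except (2), which is m²·s⁻².

(2)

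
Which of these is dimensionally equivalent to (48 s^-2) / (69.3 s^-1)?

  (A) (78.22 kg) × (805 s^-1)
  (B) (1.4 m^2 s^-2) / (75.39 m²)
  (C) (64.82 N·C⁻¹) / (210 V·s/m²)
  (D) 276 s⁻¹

Reference: [s⁻²] / [s⁻¹] = s⁻¹.
Each option:
  (A) [kg] · [s⁻¹] = kg·s⁻¹
  (B) [m²·s⁻²] / [m²] = s⁻²
  (C) [kg·m·s⁻³·A⁻¹] / [kg·s⁻²·A⁻¹] = m·s⁻¹
  (D) s⁻¹  ← same
Only (D) matches s⁻¹.

(D)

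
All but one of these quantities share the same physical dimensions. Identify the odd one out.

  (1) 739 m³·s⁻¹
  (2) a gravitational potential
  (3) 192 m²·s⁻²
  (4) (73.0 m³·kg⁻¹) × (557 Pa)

In SI base units:
  (1) m³·s⁻¹
  (2) [gravitational potential] = m²·s⁻²
  (3) m²·s⁻²
  (4) [kg⁻¹·m³] · [kg·m⁻¹·s⁻²] = m²·s⁻²
All reduce to m²·s⁻² except (1), which is m³·s⁻¹.

(1)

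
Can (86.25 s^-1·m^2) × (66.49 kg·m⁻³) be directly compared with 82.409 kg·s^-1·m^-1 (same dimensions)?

Work out the base dimensions of each:
  (86.25 s^-1·m^2) × (66.49 kg·m⁻³):  [m²·s⁻¹] · [kg·m⁻³] = kg·m⁻¹·s⁻¹
  82.409 kg·s^-1·m^-1:  kg·m⁻¹·s⁻¹
Both are kg·m⁻¹·s⁻¹, so they have the same dimensions and can be added.

Yes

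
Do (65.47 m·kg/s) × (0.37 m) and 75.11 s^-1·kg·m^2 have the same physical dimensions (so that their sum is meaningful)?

Yes

In SI base units:
  (65.47 m·kg/s) × (0.37 m):  [kg·m·s⁻¹] · [m] = kg·m²·s⁻¹
  75.11 s^-1·kg·m^2:  kg·m²·s⁻¹
Both are kg·m²·s⁻¹, so they have the same dimensions and can be added.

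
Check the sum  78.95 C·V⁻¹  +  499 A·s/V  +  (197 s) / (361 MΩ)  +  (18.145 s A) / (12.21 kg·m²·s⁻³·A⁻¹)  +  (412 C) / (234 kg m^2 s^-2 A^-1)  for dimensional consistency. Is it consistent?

Reduce each to base SI dimensions:
  78.95 C·V⁻¹:  C·V⁻¹ = s·A·(J·C⁻¹)⁻¹ = kg⁻¹·m⁻²·s⁴·A²
  499 A·s/V:  A·s·V⁻¹ = A·s·(J·C⁻¹)⁻¹ = kg⁻¹·m⁻²·s⁴·A²
  (197 s) / (361 MΩ):  [s] / [kg·m²·s⁻³·A⁻²] = kg⁻¹·m⁻²·s⁴·A²
  (18.145 s A) / (12.21 kg·m²·s⁻³·A⁻¹):  [s·A] / [kg·m²·s⁻³·A⁻¹] = kg⁻¹·m⁻²·s⁴·A²
  (412 C) / (234 kg m^2 s^-2 A^-1):  [s·A] / [kg·m²·s⁻²·A⁻¹] = kg⁻¹·m⁻²·s³·A²
The terms do not share a single dimension (kg⁻¹·m⁻²·s³·A² vs kg⁻¹·m⁻²·s⁴·A²).

No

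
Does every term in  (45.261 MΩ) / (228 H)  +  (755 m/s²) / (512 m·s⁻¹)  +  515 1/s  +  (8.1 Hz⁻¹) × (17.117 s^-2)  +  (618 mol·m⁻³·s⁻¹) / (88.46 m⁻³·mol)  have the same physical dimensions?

Yes

Dimensions:
  (45.261 MΩ) / (228 H):  [kg·m²·s⁻³·A⁻²] / [kg·m²·s⁻²·A⁻²] = s⁻¹
  (755 m/s²) / (512 m·s⁻¹):  [m·s⁻²] / [m·s⁻¹] = s⁻¹
  515 1/s:  s⁻¹
  (8.1 Hz⁻¹) × (17.117 s^-2):  [s] · [s⁻²] = s⁻¹
  (618 mol·m⁻³·s⁻¹) / (88.46 m⁻³·mol):  [m⁻³·s⁻¹·mol] / [m⁻³·mol] = s⁻¹
Every term reduces to s⁻¹.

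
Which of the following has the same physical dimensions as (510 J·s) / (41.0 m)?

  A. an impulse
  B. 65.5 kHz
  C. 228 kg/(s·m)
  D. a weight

Reference: [kg·m²·s⁻¹] / [m] = kg·m·s⁻¹.
Each option:
  A. [impulse] = kg·m·s⁻¹  ← same
  B. Hz = s⁻¹
  C. kg·m⁻¹·s⁻¹
  D. [weight] = kg·m·s⁻²
Only A. matches kg·m·s⁻¹.

A.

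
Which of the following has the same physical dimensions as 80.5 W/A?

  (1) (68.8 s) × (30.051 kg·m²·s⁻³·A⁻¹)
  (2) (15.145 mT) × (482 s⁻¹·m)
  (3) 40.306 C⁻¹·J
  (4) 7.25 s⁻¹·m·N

Reference: W·A⁻¹ = J·s⁻¹·A⁻¹ = kg·m²·s⁻³·A⁻¹.
Each option:
  (1) [s] · [kg·m²·s⁻³·A⁻¹] = kg·m²·s⁻²·A⁻¹
  (2) [kg·s⁻²·A⁻¹] · [m·s⁻¹] = kg·m·s⁻³·A⁻¹
  (3) J·C⁻¹ = N·m·(s·A)⁻¹ = kg·m²·s⁻³·A⁻¹  ← same
  (4) N·m·s⁻¹ = kg·m·s⁻²·m·s⁻¹ = kg·m²·s⁻³
Only (3) matches kg·m²·s⁻³·A⁻¹.

(3)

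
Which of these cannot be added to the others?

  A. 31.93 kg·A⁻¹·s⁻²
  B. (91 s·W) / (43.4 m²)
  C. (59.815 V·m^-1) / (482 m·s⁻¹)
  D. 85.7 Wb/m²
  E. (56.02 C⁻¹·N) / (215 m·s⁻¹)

B.

Expand each in SI base units:
  A. kg·s⁻²·A⁻¹
  B. [kg·m²·s⁻²] / [m²] = kg·s⁻²
  C. [kg·m·s⁻³·A⁻¹] / [m·s⁻¹] = kg·s⁻²·A⁻¹
  D. Wb·m⁻² = V·s·m⁻² = kg·s⁻²·A⁻¹
  E. [kg·m·s⁻³·A⁻¹] / [m·s⁻¹] = kg·s⁻²·A⁻¹
All reduce to kg·s⁻²·A⁻¹ except B., which is kg·s⁻².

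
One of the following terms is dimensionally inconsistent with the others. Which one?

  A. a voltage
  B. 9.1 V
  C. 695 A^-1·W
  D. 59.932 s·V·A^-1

Expand each in SI base units:
  A. [voltage] = kg·m²·s⁻³·A⁻¹
  B. V = J·C⁻¹ = kg·m²·s⁻³·A⁻¹
  C. W·A⁻¹ = J·s⁻¹·A⁻¹ = kg·m²·s⁻³·A⁻¹
  D. V·s·A⁻¹ = J·C⁻¹·s·A⁻¹ = kg·m²·s⁻²·A⁻²
All reduce to kg·m²·s⁻³·A⁻¹ except D., which is kg·m²·s⁻²·A⁻².

D.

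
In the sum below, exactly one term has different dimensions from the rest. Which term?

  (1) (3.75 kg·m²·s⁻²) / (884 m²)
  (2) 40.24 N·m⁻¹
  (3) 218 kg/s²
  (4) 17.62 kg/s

Work out the base dimensions of each:
  (1) [kg·m²·s⁻²] / [m²] = kg·s⁻²
  (2) N·m⁻¹ = kg·m·s⁻²·m⁻¹ = kg·s⁻²
  (3) kg·s⁻²
  (4) kg·s⁻¹
All reduce to kg·s⁻² except (4), which is kg·s⁻¹.

(4)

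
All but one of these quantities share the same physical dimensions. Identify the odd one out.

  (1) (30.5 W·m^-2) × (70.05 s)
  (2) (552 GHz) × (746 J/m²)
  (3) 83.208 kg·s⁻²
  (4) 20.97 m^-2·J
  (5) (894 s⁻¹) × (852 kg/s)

(2)

Reduce each to base SI dimensions:
  (1) [kg·s⁻³] · [s] = kg·s⁻²
  (2) [s⁻¹] · [kg·s⁻²] = kg·s⁻³
  (3) kg·s⁻²
  (4) J·m⁻² = N·m·m⁻² = kg·s⁻²
  (5) [s⁻¹] · [kg·s⁻¹] = kg·s⁻²
All reduce to kg·s⁻² except (2), which is kg·s⁻³.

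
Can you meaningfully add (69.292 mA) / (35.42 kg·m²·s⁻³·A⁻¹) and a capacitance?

No

Reduce each to base SI dimensions:
  (69.292 mA) / (35.42 kg·m²·s⁻³·A⁻¹):  [A] / [kg·m²·s⁻³·A⁻¹] = kg⁻¹·m⁻²·s³·A²
  a capacitance:  [capacitance] = kg⁻¹·m⁻²·s⁴·A²
kg⁻¹·m⁻²·s³·A² ≠ kg⁻¹·m⁻²·s⁴·A², so they cannot be added.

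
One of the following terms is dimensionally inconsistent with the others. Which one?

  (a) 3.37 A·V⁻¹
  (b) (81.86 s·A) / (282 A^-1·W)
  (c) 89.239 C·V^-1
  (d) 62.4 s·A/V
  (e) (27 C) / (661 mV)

(a)

Reduce each to base SI dimensions:
  (a) A·V⁻¹ = A·(J·C⁻¹)⁻¹ = kg⁻¹·m⁻²·s³·A²
  (b) [s·A] / [kg·m²·s⁻³·A⁻¹] = kg⁻¹·m⁻²·s⁴·A²
  (c) C·V⁻¹ = s·A·(J·C⁻¹)⁻¹ = kg⁻¹·m⁻²·s⁴·A²
  (d) A·s·V⁻¹ = A·s·(J·C⁻¹)⁻¹ = kg⁻¹·m⁻²·s⁴·A²
  (e) [s·A] / [kg·m²·s⁻³·A⁻¹] = kg⁻¹·m⁻²·s⁴·A²
All reduce to kg⁻¹·m⁻²·s⁴·A² except (a), which is kg⁻¹·m⁻²·s³·A².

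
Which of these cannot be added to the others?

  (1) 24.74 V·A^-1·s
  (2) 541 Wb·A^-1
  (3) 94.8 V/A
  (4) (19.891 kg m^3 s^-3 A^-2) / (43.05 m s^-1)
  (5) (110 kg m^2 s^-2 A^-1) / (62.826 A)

Work out the base dimensions of each:
  (1) V·s·A⁻¹ = J·C⁻¹·s·A⁻¹ = kg·m²·s⁻²·A⁻²
  (2) Wb·A⁻¹ = V·s·A⁻¹ = kg·m²·s⁻²·A⁻²
  (3) V·A⁻¹ = J·C⁻¹·A⁻¹ = kg·m²·s⁻³·A⁻²
  (4) [kg·m³·s⁻³·A⁻²] / [m·s⁻¹] = kg·m²·s⁻²·A⁻²
  (5) [kg·m²·s⁻²·A⁻¹] / [A] = kg·m²·s⁻²·A⁻²
All reduce to kg·m²·s⁻²·A⁻² except (3), which is kg·m²·s⁻³·A⁻².

(3)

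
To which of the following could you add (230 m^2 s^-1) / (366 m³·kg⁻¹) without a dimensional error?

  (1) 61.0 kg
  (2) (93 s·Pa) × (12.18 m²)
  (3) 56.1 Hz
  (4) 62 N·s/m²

Reference: [m²·s⁻¹] / [kg⁻¹·m³] = kg·m⁻¹·s⁻¹.
Each option:
  (1) kg
  (2) [kg·m⁻¹·s⁻¹] · [m²] = kg·m·s⁻¹
  (3) Hz = s⁻¹
  (4) N·s·m⁻² = kg·m·s⁻²·s·m⁻² = kg·m⁻¹·s⁻¹  ← same
Only (4) matches kg·m⁻¹·s⁻¹.

(4)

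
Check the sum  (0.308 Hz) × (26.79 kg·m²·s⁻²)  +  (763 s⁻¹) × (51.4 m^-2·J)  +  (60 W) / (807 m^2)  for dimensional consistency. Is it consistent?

No

Expand each in SI base units:
  (0.308 Hz) × (26.79 kg·m²·s⁻²):  [s⁻¹] · [kg·m²·s⁻²] = kg·m²·s⁻³
  (763 s⁻¹) × (51.4 m^-2·J):  [s⁻¹] · [kg·s⁻²] = kg·s⁻³
  (60 W) / (807 m^2):  [kg·m²·s⁻³] / [m²] = kg·s⁻³
The terms do not share a single dimension (kg·m²·s⁻³ vs kg·s⁻³).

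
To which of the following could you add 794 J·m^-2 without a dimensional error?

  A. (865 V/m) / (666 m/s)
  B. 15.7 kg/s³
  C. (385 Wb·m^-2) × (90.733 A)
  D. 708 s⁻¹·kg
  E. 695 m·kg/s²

C.

Reference: J·m⁻² = N·m·m⁻² = kg·s⁻².
Each option:
  A. [kg·m·s⁻³·A⁻¹] / [m·s⁻¹] = kg·s⁻²·A⁻¹
  B. kg·s⁻³
  C. [kg·s⁻²·A⁻¹] · [A] = kg·s⁻²  ← same
  D. kg·s⁻¹
  E. kg·m·s⁻²
Only C. matches kg·s⁻².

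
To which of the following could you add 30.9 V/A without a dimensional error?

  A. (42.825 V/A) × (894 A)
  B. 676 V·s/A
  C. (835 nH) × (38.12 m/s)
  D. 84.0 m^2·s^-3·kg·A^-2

Reference: V·A⁻¹ = J·C⁻¹·A⁻¹ = kg·m²·s⁻³·A⁻².
Each option:
  A. [kg·m²·s⁻³·A⁻²] · [A] = kg·m²·s⁻³·A⁻¹
  B. V·s·A⁻¹ = J·C⁻¹·s·A⁻¹ = kg·m²·s⁻²·A⁻²
  C. [kg·m²·s⁻²·A⁻²] · [m·s⁻¹] = kg·m³·s⁻³·A⁻²
  D. kg·m²·s⁻³·A⁻²  ← same
Only D. matches kg·m²·s⁻³·A⁻².

D.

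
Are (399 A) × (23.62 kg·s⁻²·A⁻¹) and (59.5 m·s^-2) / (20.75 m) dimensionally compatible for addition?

No

Expand each in SI base units:
  (399 A) × (23.62 kg·s⁻²·A⁻¹):  [A] · [kg·s⁻²·A⁻¹] = kg·s⁻²
  (59.5 m·s^-2) / (20.75 m):  [m·s⁻²] / [m] = s⁻²
kg·s⁻² ≠ s⁻², so they cannot be added.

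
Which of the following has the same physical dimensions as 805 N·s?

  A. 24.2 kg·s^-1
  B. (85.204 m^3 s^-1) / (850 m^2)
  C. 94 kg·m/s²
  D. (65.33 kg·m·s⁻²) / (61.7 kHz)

Reference: N·s = kg·m·s⁻²·s = kg·m·s⁻¹.
Each option:
  A. kg·s⁻¹
  B. [m³·s⁻¹] / [m²] = m·s⁻¹
  C. kg·m·s⁻²
  D. [kg·m·s⁻²] / [s⁻¹] = kg·m·s⁻¹  ← same
Only D. matches kg·m·s⁻¹.

D.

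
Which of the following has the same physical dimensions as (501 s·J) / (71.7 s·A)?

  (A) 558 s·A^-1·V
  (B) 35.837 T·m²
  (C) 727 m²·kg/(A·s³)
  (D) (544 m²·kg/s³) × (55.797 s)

Reference: [kg·m²·s⁻¹] / [s·A] = kg·m²·s⁻²·A⁻¹.
Each option:
  (A) V·s·A⁻¹ = J·C⁻¹·s·A⁻¹ = kg·m²·s⁻²·A⁻²
  (B) T·m² = Wb·m⁻²·m² = kg·m²·s⁻²·A⁻¹  ← same
  (C) kg·m²·s⁻³·A⁻¹
  (D) [kg·m²·s⁻³] · [s] = kg·m²·s⁻²
Only (B) matches kg·m²·s⁻²·A⁻¹.

(B)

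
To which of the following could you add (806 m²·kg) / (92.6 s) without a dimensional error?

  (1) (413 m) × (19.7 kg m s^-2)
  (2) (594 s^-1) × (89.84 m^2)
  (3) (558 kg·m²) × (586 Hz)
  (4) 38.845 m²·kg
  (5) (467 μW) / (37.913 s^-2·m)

(3)

Reference: [kg·m²] / [s] = kg·m²·s⁻¹.
Each option:
  (1) [m] · [kg·m·s⁻²] = kg·m²·s⁻²
  (2) [s⁻¹] · [m²] = m²·s⁻¹
  (3) [kg·m²] · [s⁻¹] = kg·m²·s⁻¹  ← same
  (4) kg·m²
  (5) [kg·m²·s⁻³] / [m·s⁻²] = kg·m·s⁻¹
Only (3) matches kg·m²·s⁻¹.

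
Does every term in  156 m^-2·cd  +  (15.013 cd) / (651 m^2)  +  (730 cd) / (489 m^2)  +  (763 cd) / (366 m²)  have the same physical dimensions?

Yes

Expand each in SI base units:
  156 m^-2·cd:  cd·m⁻² = m⁻²·cd
  (15.013 cd) / (651 m^2):  [cd] / [m²] = m⁻²·cd
  (730 cd) / (489 m^2):  [cd] / [m²] = m⁻²·cd
  (763 cd) / (366 m²):  [cd] / [m²] = m⁻²·cd
Every term reduces to m⁻²·cd.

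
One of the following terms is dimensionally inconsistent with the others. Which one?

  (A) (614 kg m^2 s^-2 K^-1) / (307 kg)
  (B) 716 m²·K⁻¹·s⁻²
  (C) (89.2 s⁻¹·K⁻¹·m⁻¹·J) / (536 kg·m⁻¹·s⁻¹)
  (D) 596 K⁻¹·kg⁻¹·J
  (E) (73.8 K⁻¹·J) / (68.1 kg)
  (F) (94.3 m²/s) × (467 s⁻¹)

Expand each in SI base units:
  (A) [kg·m²·s⁻²·K⁻¹] / [kg] = m²·s⁻²·K⁻¹
  (B) m²·s⁻²·K⁻¹
  (C) [kg·m·s⁻³·K⁻¹] / [kg·m⁻¹·s⁻¹] = m²·s⁻²·K⁻¹
  (D) J·kg⁻¹·K⁻¹ = N·m·kg⁻¹·K⁻¹ = m²·s⁻²·K⁻¹
  (E) [kg·m²·s⁻²·K⁻¹] / [kg] = m²·s⁻²·K⁻¹
  (F) [m²·s⁻¹] · [s⁻¹] = m²·s⁻²
All reduce to m²·s⁻²·K⁻¹ except (F), which is m²·s⁻².

(F)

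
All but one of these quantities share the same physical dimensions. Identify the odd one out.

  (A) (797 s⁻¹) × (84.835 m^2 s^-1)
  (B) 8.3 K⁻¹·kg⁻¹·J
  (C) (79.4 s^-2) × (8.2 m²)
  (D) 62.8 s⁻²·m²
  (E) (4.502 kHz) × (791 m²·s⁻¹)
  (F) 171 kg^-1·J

Reduce each to base SI dimensions:
  (A) [s⁻¹] · [m²·s⁻¹] = m²·s⁻²
  (B) J·kg⁻¹·K⁻¹ = N·m·kg⁻¹·K⁻¹ = m²·s⁻²·K⁻¹
  (C) [s⁻²] · [m²] = m²·s⁻²
  (D) m²·s⁻²
  (E) [s⁻¹] · [m²·s⁻¹] = m²·s⁻²
  (F) J·kg⁻¹ = N·m·kg⁻¹ = m²·s⁻²
All reduce to m²·s⁻² except (B), which is m²·s⁻²·K⁻¹.

(B)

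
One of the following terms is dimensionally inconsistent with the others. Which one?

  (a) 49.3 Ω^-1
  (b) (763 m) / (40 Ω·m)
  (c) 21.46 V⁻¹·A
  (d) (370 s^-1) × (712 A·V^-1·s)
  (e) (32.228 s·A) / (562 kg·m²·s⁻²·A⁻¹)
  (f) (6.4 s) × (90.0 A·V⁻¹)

(f)

Reduce each to base SI dimensions:
  (a) Ω⁻¹ = (V·A⁻¹)⁻¹ = kg⁻¹·m⁻²·s³·A²
  (b) [m] / [kg·m³·s⁻³·A⁻²] = kg⁻¹·m⁻²·s³·A²
  (c) A·V⁻¹ = A·(J·C⁻¹)⁻¹ = kg⁻¹·m⁻²·s³·A²
  (d) [s⁻¹] · [kg⁻¹·m⁻²·s⁴·A²] = kg⁻¹·m⁻²·s³·A²
  (e) [s·A] / [kg·m²·s⁻²·A⁻¹] = kg⁻¹·m⁻²·s³·A²
  (f) [s] · [kg⁻¹·m⁻²·s³·A²] = kg⁻¹·m⁻²·s⁴·A²
All reduce to kg⁻¹·m⁻²·s³·A² except (f), which is kg⁻¹·m⁻²·s⁴·A².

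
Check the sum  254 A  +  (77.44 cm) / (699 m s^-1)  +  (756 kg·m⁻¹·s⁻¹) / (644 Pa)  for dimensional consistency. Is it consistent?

Expand each in SI base units:
  254 A:  A
  (77.44 cm) / (699 m s^-1):  [m] / [m·s⁻¹] = s
  (756 kg·m⁻¹·s⁻¹) / (644 Pa):  [kg·m⁻¹·s⁻¹] / [kg·m⁻¹·s⁻²] = s
The terms do not share a single dimension (A vs s).

No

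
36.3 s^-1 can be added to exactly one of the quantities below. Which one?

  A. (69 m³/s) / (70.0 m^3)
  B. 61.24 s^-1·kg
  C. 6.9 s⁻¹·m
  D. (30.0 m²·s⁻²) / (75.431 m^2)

Reference: s⁻¹.
Each option:
  A. [m³·s⁻¹] / [m³] = s⁻¹  ← same
  B. kg·s⁻¹
  C. m·s⁻¹
  D. [m²·s⁻²] / [m²] = s⁻²
Only A. matches s⁻¹.

A.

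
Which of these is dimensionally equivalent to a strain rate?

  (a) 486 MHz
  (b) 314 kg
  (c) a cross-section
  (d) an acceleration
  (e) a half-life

Reference: [strain rate] = s⁻¹.
Each option:
  (a) Hz = s⁻¹  ← same
  (b) kg
  (c) [cross-section] = m²
  (d) [acceleration] = m·s⁻²
  (e) [half-life] = s
Only (a) matches s⁻¹.

(a)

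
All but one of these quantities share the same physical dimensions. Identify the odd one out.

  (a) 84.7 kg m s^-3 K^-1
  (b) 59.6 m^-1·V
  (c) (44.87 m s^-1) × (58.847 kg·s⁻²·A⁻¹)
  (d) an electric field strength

Dimensions:
  (a) kg·m·s⁻³·K⁻¹
  (b) V·m⁻¹ = J·C⁻¹·m⁻¹ = kg·m·s⁻³·A⁻¹
  (c) [m·s⁻¹] · [kg·s⁻²·A⁻¹] = kg·m·s⁻³·A⁻¹
  (d) [electric field strength] = kg·m·s⁻³·A⁻¹
All reduce to kg·m·s⁻³·A⁻¹ except (a), which is kg·m·s⁻³·K⁻¹.

(a)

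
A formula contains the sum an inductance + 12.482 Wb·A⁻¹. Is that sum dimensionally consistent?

Yes

In SI base units:
  an inductance:  [inductance] = kg·m²·s⁻²·A⁻²
  12.482 Wb·A⁻¹:  Wb·A⁻¹ = V·s·A⁻¹ = kg·m²·s⁻²·A⁻²
Both are kg·m²·s⁻²·A⁻², so they have the same dimensions and can be added.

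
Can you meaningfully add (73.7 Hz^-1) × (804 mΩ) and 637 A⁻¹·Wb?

Yes

Dimensions:
  (73.7 Hz^-1) × (804 mΩ):  [s] · [kg·m²·s⁻³·A⁻²] = kg·m²·s⁻²·A⁻²
  637 A⁻¹·Wb:  Wb·A⁻¹ = V·s·A⁻¹ = kg·m²·s⁻²·A⁻²
Both are kg·m²·s⁻²·A⁻², so they have the same dimensions and can be added.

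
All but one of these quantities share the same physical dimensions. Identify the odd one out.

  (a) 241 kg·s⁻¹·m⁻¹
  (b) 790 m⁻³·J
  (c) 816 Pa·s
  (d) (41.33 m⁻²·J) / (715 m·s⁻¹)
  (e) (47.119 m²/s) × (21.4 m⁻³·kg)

Work out the base dimensions of each:
  (a) kg·m⁻¹·s⁻¹
  (b) J·m⁻³ = N·m·m⁻³ = kg·m⁻¹·s⁻²
  (c) Pa·s = N·m⁻²·s = kg·m⁻¹·s⁻¹
  (d) [kg·s⁻²] / [m·s⁻¹] = kg·m⁻¹·s⁻¹
  (e) [m²·s⁻¹] · [kg·m⁻³] = kg·m⁻¹·s⁻¹
All reduce to kg·m⁻¹·s⁻¹ except (b), which is kg·m⁻¹·s⁻².

(b)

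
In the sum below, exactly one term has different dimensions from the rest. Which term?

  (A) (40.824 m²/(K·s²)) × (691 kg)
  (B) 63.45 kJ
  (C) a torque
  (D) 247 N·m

(A)

Dimensions:
  (A) [m²·s⁻²·K⁻¹] · [kg] = kg·m²·s⁻²·K⁻¹
  (B) J = N·m = kg·m²·s⁻²
  (C) [torque] = kg·m²·s⁻²
  (D) N·m = kg·m·s⁻²·m = kg·m²·s⁻²
All reduce to kg·m²·s⁻² except (A), which is kg·m²·s⁻²·K⁻¹.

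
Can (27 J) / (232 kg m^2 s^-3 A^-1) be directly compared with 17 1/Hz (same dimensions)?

Work out the base dimensions of each:
  (27 J) / (232 kg m^2 s^-3 A^-1):  [kg·m²·s⁻²] / [kg·m²·s⁻³·A⁻¹] = s·A
  17 1/Hz:  Hz⁻¹ = (s⁻¹)⁻¹ = s
s·A ≠ s, so they cannot be added.

No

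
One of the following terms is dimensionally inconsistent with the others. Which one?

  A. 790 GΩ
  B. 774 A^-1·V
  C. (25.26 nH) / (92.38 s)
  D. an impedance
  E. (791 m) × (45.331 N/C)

E.

Work out the base dimensions of each:
  A. Ω = V·A⁻¹ = kg·m²·s⁻³·A⁻²
  B. V·A⁻¹ = J·C⁻¹·A⁻¹ = kg·m²·s⁻³·A⁻²
  C. [kg·m²·s⁻²·A⁻²] / [s] = kg·m²·s⁻³·A⁻²
  D. [impedance] = kg·m²·s⁻³·A⁻²
  E. [m] · [kg·m·s⁻³·A⁻¹] = kg·m²·s⁻³·A⁻¹
All reduce to kg·m²·s⁻³·A⁻² except E., which is kg·m²·s⁻³·A⁻¹.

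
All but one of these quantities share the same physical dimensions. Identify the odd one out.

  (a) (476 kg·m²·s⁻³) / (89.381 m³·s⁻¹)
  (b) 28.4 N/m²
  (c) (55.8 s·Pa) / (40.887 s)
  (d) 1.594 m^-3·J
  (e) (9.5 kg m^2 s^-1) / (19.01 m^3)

Reduce each to base SI dimensions:
  (a) [kg·m²·s⁻³] / [m³·s⁻¹] = kg·m⁻¹·s⁻²
  (b) N·m⁻² = kg·m·s⁻²·m⁻² = kg·m⁻¹·s⁻²
  (c) [kg·m⁻¹·s⁻¹] / [s] = kg·m⁻¹·s⁻²
  (d) J·m⁻³ = N·m·m⁻³ = kg·m⁻¹·s⁻²
  (e) [kg·m²·s⁻¹] / [m³] = kg·m⁻¹·s⁻¹
All reduce to kg·m⁻¹·s⁻² except (e), which is kg·m⁻¹·s⁻¹.

(e)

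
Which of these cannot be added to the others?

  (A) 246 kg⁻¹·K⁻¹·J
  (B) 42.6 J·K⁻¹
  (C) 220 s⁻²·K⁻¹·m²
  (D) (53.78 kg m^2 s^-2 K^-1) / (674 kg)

(B)

Work out the base dimensions of each:
  (A) J·kg⁻¹·K⁻¹ = N·m·kg⁻¹·K⁻¹ = m²·s⁻²·K⁻¹
  (B) J·K⁻¹ = N·m·K⁻¹ = kg·m²·s⁻²·K⁻¹
  (C) m²·s⁻²·K⁻¹
  (D) [kg·m²·s⁻²·K⁻¹] / [kg] = m²·s⁻²·K⁻¹
All reduce to m²·s⁻²·K⁻¹ except (B), which is kg·m²·s⁻²·K⁻¹.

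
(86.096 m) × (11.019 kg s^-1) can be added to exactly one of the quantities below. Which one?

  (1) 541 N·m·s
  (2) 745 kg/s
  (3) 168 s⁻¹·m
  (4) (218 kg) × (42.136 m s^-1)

(4)

Reference: [m] · [kg·s⁻¹] = kg·m·s⁻¹.
Each option:
  (1) N·m·s = kg·m·s⁻²·m·s = kg·m²·s⁻¹
  (2) kg·s⁻¹
  (3) m·s⁻¹
  (4) [kg] · [m·s⁻¹] = kg·m·s⁻¹  ← same
Only (4) matches kg·m·s⁻¹.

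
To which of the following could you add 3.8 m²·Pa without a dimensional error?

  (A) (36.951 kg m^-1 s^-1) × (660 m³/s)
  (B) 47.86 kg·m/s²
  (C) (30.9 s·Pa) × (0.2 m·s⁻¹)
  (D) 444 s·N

(B)

Reference: Pa·m² = N·m⁻²·m² = kg·m·s⁻².
Each option:
  (A) [kg·m⁻¹·s⁻¹] · [m³·s⁻¹] = kg·m²·s⁻²
  (B) kg·m·s⁻²  ← same
  (C) [kg·m⁻¹·s⁻¹] · [m·s⁻¹] = kg·s⁻²
  (D) N·s = kg·m·s⁻²·s = kg·m·s⁻¹
Only (B) matches kg·m·s⁻².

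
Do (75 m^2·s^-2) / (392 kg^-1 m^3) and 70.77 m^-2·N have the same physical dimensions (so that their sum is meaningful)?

Reduce each to base SI dimensions:
  (75 m^2·s^-2) / (392 kg^-1 m^3):  [m²·s⁻²] / [kg⁻¹·m³] = kg·m⁻¹·s⁻²
  70.77 m^-2·N:  N·m⁻² = kg·m·s⁻²·m⁻² = kg·m⁻¹·s⁻²
Both are kg·m⁻¹·s⁻², so they have the same dimensions and can be added.

Yes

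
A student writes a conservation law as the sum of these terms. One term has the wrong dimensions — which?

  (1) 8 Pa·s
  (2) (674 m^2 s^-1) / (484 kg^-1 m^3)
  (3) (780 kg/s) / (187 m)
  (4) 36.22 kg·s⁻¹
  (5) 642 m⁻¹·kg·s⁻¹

(4)

Reduce each to base SI dimensions:
  (1) Pa·s = N·m⁻²·s = kg·m⁻¹·s⁻¹
  (2) [m²·s⁻¹] / [kg⁻¹·m³] = kg·m⁻¹·s⁻¹
  (3) [kg·s⁻¹] / [m] = kg·m⁻¹·s⁻¹
  (4) kg·s⁻¹
  (5) kg·m⁻¹·s⁻¹
All reduce to kg·m⁻¹·s⁻¹ except (4), which is kg·s⁻¹.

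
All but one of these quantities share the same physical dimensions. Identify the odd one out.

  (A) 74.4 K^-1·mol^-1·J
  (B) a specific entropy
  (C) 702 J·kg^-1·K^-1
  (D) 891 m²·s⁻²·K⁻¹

In SI base units:
  (A) J·mol⁻¹·K⁻¹ = N·m·mol⁻¹·K⁻¹ = kg·m²·s⁻²·K⁻¹·mol⁻¹
  (B) [specific entropy] = m²·s⁻²·K⁻¹
  (C) J·kg⁻¹·K⁻¹ = N·m·kg⁻¹·K⁻¹ = m²·s⁻²·K⁻¹
  (D) m²·s⁻²·K⁻¹
All reduce to m²·s⁻²·K⁻¹ except (A), which is kg·m²·s⁻²·K⁻¹·mol⁻¹.

(A)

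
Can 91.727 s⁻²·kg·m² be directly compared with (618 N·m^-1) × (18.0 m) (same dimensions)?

Expand each in SI base units:
  91.727 s⁻²·kg·m²:  kg·m²·s⁻²
  (618 N·m^-1) × (18.0 m):  [kg·s⁻²] · [m] = kg·m·s⁻²
kg·m²·s⁻² ≠ kg·m·s⁻², so they cannot be added.

No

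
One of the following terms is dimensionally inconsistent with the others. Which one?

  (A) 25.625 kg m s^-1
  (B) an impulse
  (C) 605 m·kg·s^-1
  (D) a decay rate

(D)

Expand each in SI base units:
  (A) kg·m·s⁻¹
  (B) [impulse] = kg·m·s⁻¹
  (C) kg·m·s⁻¹
  (D) [decay rate] = s⁻¹
All reduce to kg·m·s⁻¹ except (D), which is s⁻¹.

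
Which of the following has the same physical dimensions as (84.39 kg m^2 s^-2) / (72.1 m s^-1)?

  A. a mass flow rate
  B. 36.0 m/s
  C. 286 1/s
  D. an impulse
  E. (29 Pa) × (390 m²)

Reference: [kg·m²·s⁻²] / [m·s⁻¹] = kg·m·s⁻¹.
Each option:
  A. [mass flow rate] = kg·s⁻¹
  B. m·s⁻¹
  C. s⁻¹
  D. [impulse] = kg·m·s⁻¹  ← same
  E. [kg·m⁻¹·s⁻²] · [m²] = kg·m·s⁻²
Only D. matches kg·m·s⁻¹.

D.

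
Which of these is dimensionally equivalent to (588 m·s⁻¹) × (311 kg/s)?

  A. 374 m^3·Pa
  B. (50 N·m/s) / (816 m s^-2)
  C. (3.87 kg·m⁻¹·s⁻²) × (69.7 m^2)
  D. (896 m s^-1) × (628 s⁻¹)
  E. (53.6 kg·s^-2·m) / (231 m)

Reference: [m·s⁻¹] · [kg·s⁻¹] = kg·m·s⁻².
Each option:
  A. Pa·m³ = N·m⁻²·m³ = kg·m²·s⁻²
  B. [kg·m²·s⁻³] / [m·s⁻²] = kg·m·s⁻¹
  C. [kg·m⁻¹·s⁻²] · [m²] = kg·m·s⁻²  ← same
  D. [m·s⁻¹] · [s⁻¹] = m·s⁻²
  E. [kg·m·s⁻²] / [m] = kg·s⁻²
Only C. matches kg·m·s⁻².

C.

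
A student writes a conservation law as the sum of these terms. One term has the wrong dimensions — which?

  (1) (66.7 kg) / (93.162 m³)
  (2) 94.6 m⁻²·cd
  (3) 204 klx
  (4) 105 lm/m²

(1)

Work out the base dimensions of each:
  (1) [kg] / [m³] = kg·m⁻³
  (2) m⁻²·cd
  (3) lx = lm·m⁻² = m⁻²·cd
  (4) lm·m⁻² = cd·m⁻² = m⁻²·cd
All reduce to m⁻²·cd except (1), which is kg·m⁻³.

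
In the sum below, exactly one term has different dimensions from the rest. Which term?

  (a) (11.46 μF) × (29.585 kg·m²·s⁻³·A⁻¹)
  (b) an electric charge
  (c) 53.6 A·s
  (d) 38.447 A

Work out the base dimensions of each:
  (a) [kg⁻¹·m⁻²·s⁴·A²] · [kg·m²·s⁻³·A⁻¹] = s·A
  (b) [electric charge] = s·A
  (c) A·s = s·A
  (d) A
All reduce to s·A except (d), which is A.

(d)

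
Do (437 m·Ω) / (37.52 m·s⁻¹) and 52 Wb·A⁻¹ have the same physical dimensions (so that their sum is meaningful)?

Reduce each to base SI dimensions:
  (437 m·Ω) / (37.52 m·s⁻¹):  [kg·m³·s⁻³·A⁻²] / [m·s⁻¹] = kg·m²·s⁻²·A⁻²
  52 Wb·A⁻¹:  Wb·A⁻¹ = V·s·A⁻¹ = kg·m²·s⁻²·A⁻²
Both are kg·m²·s⁻²·A⁻², so they have the same dimensions and can be added.

Yes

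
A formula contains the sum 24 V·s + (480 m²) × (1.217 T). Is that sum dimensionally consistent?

Expand each in SI base units:
  24 V·s:  V·s = J·C⁻¹·s = kg·m²·s⁻²·A⁻¹
  (480 m²) × (1.217 T):  [m²] · [kg·s⁻²·A⁻¹] = kg·m²·s⁻²·A⁻¹
Both are kg·m²·s⁻²·A⁻¹, so they have the same dimensions and can be added.

Yes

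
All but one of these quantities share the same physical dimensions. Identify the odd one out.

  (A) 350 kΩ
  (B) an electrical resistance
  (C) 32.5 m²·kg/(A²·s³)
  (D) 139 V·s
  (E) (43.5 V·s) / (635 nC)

(D)

Dimensions:
  (A) Ω = V·A⁻¹ = kg·m²·s⁻³·A⁻²
  (B) [electrical resistance] = kg·m²·s⁻³·A⁻²
  (C) kg·m²·s⁻³·A⁻²
  (D) V·s = J·C⁻¹·s = kg·m²·s⁻²·A⁻¹
  (E) [kg·m²·s⁻²·A⁻¹] / [s·A] = kg·m²·s⁻³·A⁻²
All reduce to kg·m²·s⁻³·A⁻² except (D), which is kg·m²·s⁻²·A⁻¹.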